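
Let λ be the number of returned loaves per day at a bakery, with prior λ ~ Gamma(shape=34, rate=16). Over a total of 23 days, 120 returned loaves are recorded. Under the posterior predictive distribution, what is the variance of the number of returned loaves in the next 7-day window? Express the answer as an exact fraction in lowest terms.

Total count 120 over total exposure 23 days.
By Gamma–Poisson conjugacy, the posterior is Gamma(α + Σx, β + Σt) = Gamma(34 + 120, 16 + 23) = Gamma(154, 39).
The posterior predictive for a window of length T is Negative Binomial with variance T·α'·(β'+T)/β'² = 7·154·46/1521 = 49588/1521.

49588/1521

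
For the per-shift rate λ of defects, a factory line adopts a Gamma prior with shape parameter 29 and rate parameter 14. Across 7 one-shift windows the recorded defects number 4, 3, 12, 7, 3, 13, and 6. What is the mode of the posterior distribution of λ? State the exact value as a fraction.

76/21

Total count: 4 + 3 + 12 + 7 + 3 + 13 + 6 = 48.
Total exposure: 7 shifts.
By Gamma–Poisson conjugacy, the posterior is Gamma(α + Σx, β + Σt) = Gamma(29 + 48, 14 + 7) = Gamma(77, 21).
Posterior mode = (α'−1)/β' = 76/21.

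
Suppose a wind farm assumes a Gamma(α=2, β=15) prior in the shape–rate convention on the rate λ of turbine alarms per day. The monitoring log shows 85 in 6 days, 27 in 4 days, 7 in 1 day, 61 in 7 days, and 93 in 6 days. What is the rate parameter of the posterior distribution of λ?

Total count: 85 + 27 + 7 + 61 + 93 = 273.
Total exposure: 6 + 4 + 1 + 7 + 6 = 24 days.
By Gamma–Poisson conjugacy, the posterior is Gamma(α + Σx, β + Σt) = Gamma(2 + 273, 15 + 24) = Gamma(275, 39).

39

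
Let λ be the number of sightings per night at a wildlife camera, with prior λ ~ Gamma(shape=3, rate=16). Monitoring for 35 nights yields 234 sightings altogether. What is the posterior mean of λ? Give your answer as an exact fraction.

79/17

Total count 234 over total exposure 35 nights.
Gamma(α, β) with Poisson data over total exposure Σt gives posterior Gamma(α+Σx, β+Σt) = Gamma(237, 51).
Posterior mean = α'/β' = 237/51 = 79/17.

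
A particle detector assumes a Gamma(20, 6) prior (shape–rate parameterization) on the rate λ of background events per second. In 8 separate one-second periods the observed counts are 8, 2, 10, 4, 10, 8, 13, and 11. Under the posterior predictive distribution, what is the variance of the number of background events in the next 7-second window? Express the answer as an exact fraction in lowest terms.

Total count: 8 + 2 + 10 + 4 + 10 + 8 + 13 + 11 = 66.
Total exposure: 8 seconds.
Posterior: α' = 20 + 66 = 86, β' = 6 + 8 = 14.
The posterior predictive for a window of length T is Negative Binomial with variance T·α'·(β'+T)/β'² = 7·86·21/196 = 129/2.

129/2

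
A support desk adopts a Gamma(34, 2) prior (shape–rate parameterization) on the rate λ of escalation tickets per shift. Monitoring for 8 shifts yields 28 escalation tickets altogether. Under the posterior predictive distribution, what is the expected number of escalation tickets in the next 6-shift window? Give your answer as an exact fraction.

Total count 28 over total exposure 8 shifts.
Conjugate update: add total count to the shape and total exposure to the rate, giving Gamma(62, 10).
Predictive mean over a 6-shift window = T·E[λ|data] = 6·62/10 = 186/5.

186/5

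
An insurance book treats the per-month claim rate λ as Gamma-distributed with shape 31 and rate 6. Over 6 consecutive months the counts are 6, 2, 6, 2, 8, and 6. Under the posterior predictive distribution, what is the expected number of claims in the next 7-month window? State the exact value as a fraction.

Total count: 6 + 2 + 6 + 2 + 8 + 6 = 30.
Total exposure: 6 months.
Posterior: α' = 31 + 30 = 61, β' = 6 + 6 = 12.
Predictive mean over a 7-month window = T·E[λ|data] = 7·61/12 = 427/12.

427/12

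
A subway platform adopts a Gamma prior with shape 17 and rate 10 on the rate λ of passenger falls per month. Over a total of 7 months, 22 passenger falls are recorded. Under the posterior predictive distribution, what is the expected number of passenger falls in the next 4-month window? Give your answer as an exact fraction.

Total count 22 over total exposure 7 months.
The Gamma prior is conjugate for the Poisson rate, so λ | data ~ Gamma(17+22, 10+7) = Gamma(39, 17).
Predictive mean over a 4-month window = T·E[λ|data] = 4·39/17 = 156/17.

156/17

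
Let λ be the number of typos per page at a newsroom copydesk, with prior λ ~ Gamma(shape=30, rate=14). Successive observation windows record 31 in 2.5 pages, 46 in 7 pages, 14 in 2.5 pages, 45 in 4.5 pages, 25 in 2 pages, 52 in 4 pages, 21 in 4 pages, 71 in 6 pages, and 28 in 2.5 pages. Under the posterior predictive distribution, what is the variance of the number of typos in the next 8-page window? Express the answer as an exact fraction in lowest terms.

Total count: 31 + 46 + 14 + 45 + 25 + 52 + 21 + 71 + 28 = 333.
Total exposure: 2.5 + 7 + 2.5 + 4.5 + 2 + 4 + 4 + 6 + 2.5 = 35 pages.
Posterior: α' = 30 + 333 = 363, β' = 14 + 35 = 49.
The posterior predictive for a window of length T is Negative Binomial with variance T·α'·(β'+T)/β'² = 8·363·57/2401 = 165528/2401.

165528/2401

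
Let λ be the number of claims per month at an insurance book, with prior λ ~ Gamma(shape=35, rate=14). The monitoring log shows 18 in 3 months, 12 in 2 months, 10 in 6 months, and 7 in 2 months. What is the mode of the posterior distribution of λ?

3

Total count: 18 + 12 + 10 + 7 = 47.
Total exposure: 3 + 2 + 6 + 2 = 13 months.
By Gamma–Poisson conjugacy, the posterior is Gamma(α + Σx, β + Σt) = Gamma(35 + 47, 14 + 13) = Gamma(82, 27).
Posterior mode = (α'−1)/β' = 81/27 = 3.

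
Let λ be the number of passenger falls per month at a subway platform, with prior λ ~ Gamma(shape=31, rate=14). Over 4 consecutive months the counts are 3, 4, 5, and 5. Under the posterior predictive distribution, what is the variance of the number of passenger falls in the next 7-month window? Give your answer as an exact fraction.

Total count: 3 + 4 + 5 + 5 = 17.
Total exposure: 4 months.
By Gamma–Poisson conjugacy, the posterior is Gamma(α + Σx, β + Σt) = Gamma(31 + 17, 14 + 4) = Gamma(48, 18).
The posterior predictive for a window of length T is Negative Binomial with variance T·α'·(β'+T)/β'² = 7·48·25/324 = 700/27.

700/27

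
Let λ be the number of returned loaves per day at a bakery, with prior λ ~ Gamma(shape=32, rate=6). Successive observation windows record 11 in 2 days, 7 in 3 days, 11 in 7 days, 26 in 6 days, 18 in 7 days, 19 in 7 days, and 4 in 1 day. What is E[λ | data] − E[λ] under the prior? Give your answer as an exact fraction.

-80/39

Total count: 11 + 7 + 11 + 26 + 18 + 19 + 4 = 96.
Total exposure: 2 + 3 + 7 + 6 + 7 + 7 + 1 = 33 days.
The Gamma prior is conjugate for the Poisson rate, so λ | data ~ Gamma(32+96, 6+33) = Gamma(128, 39).
Posterior mean = 128/39 = 128/39; prior mean = 32/6 = 16/3. Difference = 128/39 − 16/3 = -80/39.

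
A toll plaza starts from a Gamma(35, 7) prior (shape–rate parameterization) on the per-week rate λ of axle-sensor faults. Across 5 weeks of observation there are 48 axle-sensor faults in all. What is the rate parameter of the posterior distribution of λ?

Total count 48 over total exposure 5 weeks.
By Gamma–Poisson conjugacy, the posterior is Gamma(α + Σx, β + Σt) = Gamma(35 + 48, 7 + 5) = Gamma(83, 12).

12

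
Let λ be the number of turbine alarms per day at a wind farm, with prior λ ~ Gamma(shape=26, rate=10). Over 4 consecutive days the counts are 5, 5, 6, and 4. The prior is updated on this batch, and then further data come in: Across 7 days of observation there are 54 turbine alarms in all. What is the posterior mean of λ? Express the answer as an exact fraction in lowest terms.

Total count: 5 + 5 + 6 + 4 = 20.
Total exposure: 4 days.
After the first batch: Gamma(26 + 20, 10 + 4) = Gamma(46, 14).
Total count 54 over total exposure 7 days.
After the second batch: Gamma(46 + 54, 14 + 7) = Gamma(100, 21).
Posterior mean = α'/β' = 100/21.

100/21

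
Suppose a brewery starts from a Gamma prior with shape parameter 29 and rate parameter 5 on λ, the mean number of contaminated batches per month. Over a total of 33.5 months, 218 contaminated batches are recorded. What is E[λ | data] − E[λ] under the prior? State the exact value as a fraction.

Total count 218 over total exposure 33.5 months.
Gamma(α, β) with Poisson data over total exposure Σt gives posterior Gamma(α+Σx, β+Σt) = Gamma(247, 77/2).
Posterior mean = 247/(77/2) = 494/77; prior mean = 29/5 = 29/5. Difference = 494/77 − 29/5 = 237/385.

237/385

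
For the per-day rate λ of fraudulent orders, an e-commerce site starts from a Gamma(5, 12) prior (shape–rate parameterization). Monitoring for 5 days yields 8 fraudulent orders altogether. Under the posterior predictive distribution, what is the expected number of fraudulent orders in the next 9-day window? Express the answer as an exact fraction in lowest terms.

Total count 8 over total exposure 5 days.
By Gamma–Poisson conjugacy, the posterior is Gamma(α + Σx, β + Σt) = Gamma(5 + 8, 12 + 5) = Gamma(13, 17).
Predictive mean over a 9-day window = T·E[λ|data] = 9·13/17 = 117/17.

117/17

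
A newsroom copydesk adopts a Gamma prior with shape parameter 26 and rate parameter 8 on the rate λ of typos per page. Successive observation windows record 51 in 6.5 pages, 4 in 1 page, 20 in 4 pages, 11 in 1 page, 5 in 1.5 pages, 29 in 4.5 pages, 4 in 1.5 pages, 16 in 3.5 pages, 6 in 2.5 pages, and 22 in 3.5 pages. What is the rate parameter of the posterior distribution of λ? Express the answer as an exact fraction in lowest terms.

Total count: 51 + 4 + 20 + 11 + 5 + 29 + 4 + 16 + 6 + 22 = 168.
Total exposure: 6.5 + 1 + 4 + 1 + 1.5 + 4.5 + 1.5 + 3.5 + 2.5 + 3.5 = 29.5 pages.
Conjugate update: add total count to the shape and total exposure to the rate, giving Gamma(194, 75/2).

75/2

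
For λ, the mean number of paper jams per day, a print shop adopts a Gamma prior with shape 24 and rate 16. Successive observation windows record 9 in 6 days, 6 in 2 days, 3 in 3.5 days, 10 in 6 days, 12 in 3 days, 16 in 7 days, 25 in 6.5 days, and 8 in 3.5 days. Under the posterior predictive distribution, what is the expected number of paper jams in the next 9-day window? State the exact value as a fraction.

2034/107

Total count: 9 + 6 + 3 + 10 + 12 + 16 + 25 + 8 = 89.
Total exposure: 6 + 2 + 3.5 + 6 + 3 + 7 + 6.5 + 3.5 = 37.5 days.
Conjugate update: add total count to the shape and total exposure to the rate, giving Gamma(113, 107/2).
Predictive mean over a 9-day window = T·E[λ|data] = 9·113/(107/2) = 2034/107.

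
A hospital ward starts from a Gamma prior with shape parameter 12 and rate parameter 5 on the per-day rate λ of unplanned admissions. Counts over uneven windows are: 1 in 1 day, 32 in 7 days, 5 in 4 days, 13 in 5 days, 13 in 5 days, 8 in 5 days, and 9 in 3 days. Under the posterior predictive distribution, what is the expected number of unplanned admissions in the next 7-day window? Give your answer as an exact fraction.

Total count: 1 + 32 + 5 + 13 + 13 + 8 + 9 = 81.
Total exposure: 1 + 7 + 4 + 5 + 5 + 5 + 3 = 30 days.
The Gamma prior is conjugate for the Poisson rate, so λ | data ~ Gamma(12+81, 5+30) = Gamma(93, 35).
Predictive mean over a 7-day window = T·E[λ|data] = 7·93/35 = 93/5.

93/5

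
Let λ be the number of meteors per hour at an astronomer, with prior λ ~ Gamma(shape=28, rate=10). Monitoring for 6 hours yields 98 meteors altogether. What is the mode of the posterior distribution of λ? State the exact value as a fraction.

125/16

Total count 98 over total exposure 6 hours.
By Gamma–Poisson conjugacy, the posterior is Gamma(α + Σx, β + Σt) = Gamma(28 + 98, 10 + 6) = Gamma(126, 16).
Posterior mode = (α'−1)/β' = 125/16.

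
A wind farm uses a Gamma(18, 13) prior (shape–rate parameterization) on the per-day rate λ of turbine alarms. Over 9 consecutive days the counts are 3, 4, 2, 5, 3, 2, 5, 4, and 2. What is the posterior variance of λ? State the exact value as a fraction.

Total count: 3 + 4 + 2 + 5 + 3 + 2 + 5 + 4 + 2 = 30.
Total exposure: 9 days.
The Gamma prior is conjugate for the Poisson rate, so λ | data ~ Gamma(18+30, 13+9) = Gamma(48, 22).
Posterior variance = α'/β'² = 48/484 = 12/121.

12/121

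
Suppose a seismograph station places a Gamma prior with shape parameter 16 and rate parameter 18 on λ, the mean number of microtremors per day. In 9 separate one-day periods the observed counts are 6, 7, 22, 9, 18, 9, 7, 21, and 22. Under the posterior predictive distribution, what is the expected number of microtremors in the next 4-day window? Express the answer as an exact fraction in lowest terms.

548/27

Total count: 6 + 7 + 22 + 9 + 18 + 9 + 7 + 21 + 22 = 121.
Total exposure: 9 days.
Conjugate update: add total count to the shape and total exposure to the rate, giving Gamma(137, 27).
Predictive mean over a 4-day window = T·E[λ|data] = 4·137/27 = 548/27.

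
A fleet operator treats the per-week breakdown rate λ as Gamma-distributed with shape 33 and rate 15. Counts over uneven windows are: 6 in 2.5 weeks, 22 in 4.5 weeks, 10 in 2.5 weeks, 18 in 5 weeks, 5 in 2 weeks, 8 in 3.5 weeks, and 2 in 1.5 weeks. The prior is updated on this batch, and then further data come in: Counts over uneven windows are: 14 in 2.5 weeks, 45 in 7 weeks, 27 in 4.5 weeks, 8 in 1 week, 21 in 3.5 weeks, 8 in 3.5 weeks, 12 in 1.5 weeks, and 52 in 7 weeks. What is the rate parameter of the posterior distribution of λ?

Total count: 6 + 22 + 10 + 18 + 5 + 8 + 2 = 71.
Total exposure: 2.5 + 4.5 + 2.5 + 5 + 2 + 3.5 + 1.5 = 21.5 weeks.
After the first batch: Gamma(33 + 71, 15 + 21.5) = Gamma(104, 73/2).
Total count: 14 + 45 + 27 + 8 + 21 + 8 + 12 + 52 = 187.
Total exposure: 2.5 + 7 + 4.5 + 1 + 3.5 + 3.5 + 1.5 + 7 = 30.5 weeks.
After the second batch: Gamma(104 + 187, 73/2 + 30.5) = Gamma(291, 67).

67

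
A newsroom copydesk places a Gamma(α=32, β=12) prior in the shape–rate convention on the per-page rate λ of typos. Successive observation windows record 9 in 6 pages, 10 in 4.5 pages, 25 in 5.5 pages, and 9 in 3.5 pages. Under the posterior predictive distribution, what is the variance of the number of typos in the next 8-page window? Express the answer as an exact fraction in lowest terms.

Total count: 9 + 10 + 25 + 9 = 53.
Total exposure: 6 + 4.5 + 5.5 + 3.5 = 19.5 pages.
Posterior: α' = 32 + 53 = 85, β' = 12 + 19.5 = 63/2.
The posterior predictive for a window of length T is Negative Binomial with variance T·α'·(β'+T)/β'² = 8·85·(79/2)/(3969/4) = 107440/3969.

107440/3969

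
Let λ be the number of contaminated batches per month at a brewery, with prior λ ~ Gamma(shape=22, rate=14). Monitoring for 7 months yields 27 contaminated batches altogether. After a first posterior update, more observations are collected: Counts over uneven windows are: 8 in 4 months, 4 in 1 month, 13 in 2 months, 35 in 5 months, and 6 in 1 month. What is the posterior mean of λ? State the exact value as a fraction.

Total count 27 over total exposure 7 months.
After the first batch: Gamma(22 + 27, 14 + 7) = Gamma(49, 21).
Total count: 8 + 4 + 13 + 35 + 6 = 66.
Total exposure: 4 + 1 + 2 + 5 + 1 = 13 months.
After the second batch: Gamma(49 + 66, 21 + 13) = Gamma(115, 34).
Posterior mean = α'/β' = 115/34.

115/34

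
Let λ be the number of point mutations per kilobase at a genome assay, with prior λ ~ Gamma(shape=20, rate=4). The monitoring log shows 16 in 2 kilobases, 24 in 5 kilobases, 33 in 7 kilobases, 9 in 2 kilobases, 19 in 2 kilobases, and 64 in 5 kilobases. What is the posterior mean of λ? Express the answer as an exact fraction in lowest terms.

Total count: 16 + 24 + 33 + 9 + 19 + 64 = 165.
Total exposure: 2 + 5 + 7 + 2 + 2 + 5 = 23 kilobases.
The Gamma prior is conjugate for the Poisson rate, so λ | data ~ Gamma(20+165, 4+23) = Gamma(185, 27).
Posterior mean = α'/β' = 185/27.

185/27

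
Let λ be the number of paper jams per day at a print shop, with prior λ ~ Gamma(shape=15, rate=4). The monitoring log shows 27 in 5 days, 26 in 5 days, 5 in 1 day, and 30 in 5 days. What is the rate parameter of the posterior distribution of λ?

20

Total count: 27 + 26 + 5 + 30 = 88.
Total exposure: 5 + 5 + 1 + 5 = 16 days.
Gamma(α, β) with Poisson data over total exposure Σt gives posterior Gamma(α+Σx, β+Σt) = Gamma(103, 20).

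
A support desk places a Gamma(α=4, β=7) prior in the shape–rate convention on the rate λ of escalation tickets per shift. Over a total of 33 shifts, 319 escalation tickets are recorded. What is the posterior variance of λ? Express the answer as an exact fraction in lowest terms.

323/1600

Total count 319 over total exposure 33 shifts.
The Gamma prior is conjugate for the Poisson rate, so λ | data ~ Gamma(4+319, 7+33) = Gamma(323, 40).
Posterior variance = α'/β'² = 323/1600.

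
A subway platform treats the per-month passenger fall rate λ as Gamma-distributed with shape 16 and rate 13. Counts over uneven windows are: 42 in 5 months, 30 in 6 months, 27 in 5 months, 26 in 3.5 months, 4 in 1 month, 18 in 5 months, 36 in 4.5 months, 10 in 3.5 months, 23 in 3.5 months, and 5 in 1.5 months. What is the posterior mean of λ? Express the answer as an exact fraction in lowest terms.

474/103

Total count: 42 + 30 + 27 + 26 + 4 + 18 + 36 + 10 + 23 + 5 = 221.
Total exposure: 5 + 6 + 5 + 3.5 + 1 + 5 + 4.5 + 3.5 + 3.5 + 1.5 = 38.5 months.
By Gamma–Poisson conjugacy, the posterior is Gamma(α + Σx, β + Σt) = Gamma(16 + 221, 13 + 38.5) = Gamma(237, 103/2).
Posterior mean = α'/β' = 237/(103/2) = 474/103.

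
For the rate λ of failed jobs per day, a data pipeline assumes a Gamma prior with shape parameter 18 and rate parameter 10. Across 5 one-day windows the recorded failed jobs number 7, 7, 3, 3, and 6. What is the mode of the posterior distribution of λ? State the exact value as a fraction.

43/15

Total count: 7 + 7 + 3 + 3 + 6 = 26.
Total exposure: 5 days.
Gamma(α, β) with Poisson data over total exposure Σt gives posterior Gamma(α+Σx, β+Σt) = Gamma(44, 15).
Posterior mode = (α'−1)/β' = 43/15.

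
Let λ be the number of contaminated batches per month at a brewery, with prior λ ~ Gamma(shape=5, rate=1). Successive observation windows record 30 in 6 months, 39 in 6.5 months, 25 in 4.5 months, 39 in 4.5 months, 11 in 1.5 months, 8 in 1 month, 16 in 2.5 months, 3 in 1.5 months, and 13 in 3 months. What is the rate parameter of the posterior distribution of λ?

32

Total count: 30 + 39 + 25 + 39 + 11 + 8 + 16 + 3 + 13 = 184.
Total exposure: 6 + 6.5 + 4.5 + 4.5 + 1.5 + 1 + 2.5 + 1.5 + 3 = 31 months.
The Gamma prior is conjugate for the Poisson rate, so λ | data ~ Gamma(5+184, 1+31) = Gamma(189, 32).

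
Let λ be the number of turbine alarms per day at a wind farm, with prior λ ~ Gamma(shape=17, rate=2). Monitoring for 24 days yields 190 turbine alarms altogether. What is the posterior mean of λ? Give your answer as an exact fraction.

207/26

Total count 190 over total exposure 24 days.
Conjugate update: add total count to the shape and total exposure to the rate, giving Gamma(207, 26).
Posterior mean = α'/β' = 207/26.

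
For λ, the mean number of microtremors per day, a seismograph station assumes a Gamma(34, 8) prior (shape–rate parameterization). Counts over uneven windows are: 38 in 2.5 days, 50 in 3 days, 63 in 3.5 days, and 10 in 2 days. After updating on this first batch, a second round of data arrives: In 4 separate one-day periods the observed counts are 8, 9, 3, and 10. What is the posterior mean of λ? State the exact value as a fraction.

225/23

Total count: 38 + 50 + 63 + 10 = 161.
Total exposure: 2.5 + 3 + 3.5 + 2 = 11 days.
After the first batch: Gamma(34 + 161, 8 + 11) = Gamma(195, 19).
Total count: 8 + 9 + 3 + 10 = 30.
Total exposure: 4 days.
After the second batch: Gamma(195 + 30, 19 + 4) = Gamma(225, 23).
Posterior mean = α'/β' = 225/23.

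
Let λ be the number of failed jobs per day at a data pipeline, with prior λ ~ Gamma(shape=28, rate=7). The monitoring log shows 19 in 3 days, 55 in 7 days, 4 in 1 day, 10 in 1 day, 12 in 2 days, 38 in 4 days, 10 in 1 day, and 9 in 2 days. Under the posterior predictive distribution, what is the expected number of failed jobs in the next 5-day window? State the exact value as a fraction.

Total count: 19 + 55 + 4 + 10 + 12 + 38 + 10 + 9 = 157.
Total exposure: 3 + 7 + 1 + 1 + 2 + 4 + 1 + 2 = 21 days.
By Gamma–Poisson conjugacy, the posterior is Gamma(α + Σx, β + Σt) = Gamma(28 + 157, 7 + 21) = Gamma(185, 28).
Predictive mean over a 5-day window = T·E[λ|data] = 5·185/28 = 925/28.

925/28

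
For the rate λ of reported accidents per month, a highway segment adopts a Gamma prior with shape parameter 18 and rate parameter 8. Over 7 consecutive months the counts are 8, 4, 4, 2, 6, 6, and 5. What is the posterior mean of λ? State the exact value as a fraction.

Total count: 8 + 4 + 4 + 2 + 6 + 6 + 5 = 35.
Total exposure: 7 months.
The Gamma prior is conjugate for the Poisson rate, so λ | data ~ Gamma(18+35, 8+7) = Gamma(53, 15).
Posterior mean = α'/β' = 53/15.

53/15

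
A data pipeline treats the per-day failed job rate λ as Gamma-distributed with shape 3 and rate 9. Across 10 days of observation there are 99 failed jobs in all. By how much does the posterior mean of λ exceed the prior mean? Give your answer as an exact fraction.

287/57

Total count 99 over total exposure 10 days.
By Gamma–Poisson conjugacy, the posterior is Gamma(α + Σx, β + Σt) = Gamma(3 + 99, 9 + 10) = Gamma(102, 19).
Posterior mean = 102/19 = 102/19; prior mean = 3/9 = 1/3. Difference = 102/19 − 1/3 = 287/57.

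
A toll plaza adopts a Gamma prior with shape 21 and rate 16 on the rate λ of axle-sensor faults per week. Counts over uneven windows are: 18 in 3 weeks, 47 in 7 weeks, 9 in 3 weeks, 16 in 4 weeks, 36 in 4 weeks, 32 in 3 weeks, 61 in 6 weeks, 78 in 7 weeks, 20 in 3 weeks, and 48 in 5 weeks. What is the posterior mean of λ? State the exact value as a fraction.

386/61

Total count: 18 + 47 + 9 + 16 + 36 + 32 + 61 + 78 + 20 + 48 = 365.
Total exposure: 3 + 7 + 3 + 4 + 4 + 3 + 6 + 7 + 3 + 5 = 45 weeks.
Conjugate update: add total count to the shape and total exposure to the rate, giving Gamma(386, 61).
Posterior mean = α'/β' = 386/61.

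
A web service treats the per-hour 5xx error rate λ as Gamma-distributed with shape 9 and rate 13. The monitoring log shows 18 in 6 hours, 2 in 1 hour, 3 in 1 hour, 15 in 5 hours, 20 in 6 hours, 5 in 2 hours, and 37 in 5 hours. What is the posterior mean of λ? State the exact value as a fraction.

Total count: 18 + 2 + 3 + 15 + 20 + 5 + 37 = 100.
Total exposure: 6 + 1 + 1 + 5 + 6 + 2 + 5 = 26 hours.
Conjugate update: add total count to the shape and total exposure to the rate, giving Gamma(109, 39).
Posterior mean = α'/β' = 109/39.

109/39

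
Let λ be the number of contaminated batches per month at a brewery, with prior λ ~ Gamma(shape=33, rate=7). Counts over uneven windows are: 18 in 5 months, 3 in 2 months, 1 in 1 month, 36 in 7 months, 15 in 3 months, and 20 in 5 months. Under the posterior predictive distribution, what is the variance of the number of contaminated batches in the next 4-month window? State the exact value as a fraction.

476/25

Total count: 18 + 3 + 1 + 36 + 15 + 20 = 93.
Total exposure: 5 + 2 + 1 + 7 + 3 + 5 = 23 months.
By Gamma–Poisson conjugacy, the posterior is Gamma(α + Σx, β + Σt) = Gamma(33 + 93, 7 + 23) = Gamma(126, 30).
The posterior predictive for a window of length T is Negative Binomial with variance T·α'·(β'+T)/β'² = 4·126·34/900 = 476/25.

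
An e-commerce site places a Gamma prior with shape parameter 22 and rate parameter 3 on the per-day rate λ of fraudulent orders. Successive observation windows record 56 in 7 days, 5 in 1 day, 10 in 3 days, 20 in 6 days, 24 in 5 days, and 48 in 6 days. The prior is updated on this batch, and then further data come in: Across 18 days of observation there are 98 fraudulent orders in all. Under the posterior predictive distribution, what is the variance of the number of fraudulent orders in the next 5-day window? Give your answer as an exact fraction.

Total count: 56 + 5 + 10 + 20 + 24 + 48 = 163.
Total exposure: 7 + 1 + 3 + 6 + 5 + 6 = 28 days.
After the first batch: Gamma(22 + 163, 3 + 28) = Gamma(185, 31).
Total count 98 over total exposure 18 days.
After the second batch: Gamma(185 + 98, 31 + 18) = Gamma(283, 49).
The posterior predictive for a window of length T is Negative Binomial with variance T·α'·(β'+T)/β'² = 5·283·54/2401 = 76410/2401.

76410/2401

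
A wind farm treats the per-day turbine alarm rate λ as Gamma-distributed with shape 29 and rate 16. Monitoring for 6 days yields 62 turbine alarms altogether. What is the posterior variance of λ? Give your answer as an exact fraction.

Total count 62 over total exposure 6 days.
The Gamma prior is conjugate for the Poisson rate, so λ | data ~ Gamma(29+62, 16+6) = Gamma(91, 22).
Posterior variance = α'/β'² = 91/484.

91/484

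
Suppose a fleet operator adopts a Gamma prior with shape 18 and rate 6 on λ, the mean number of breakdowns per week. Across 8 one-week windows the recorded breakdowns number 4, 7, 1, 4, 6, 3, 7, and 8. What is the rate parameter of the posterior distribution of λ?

14

Total count: 4 + 7 + 1 + 4 + 6 + 3 + 7 + 8 = 40.
Total exposure: 8 weeks.
Posterior: α' = 18 + 40 = 58, β' = 6 + 8 = 14.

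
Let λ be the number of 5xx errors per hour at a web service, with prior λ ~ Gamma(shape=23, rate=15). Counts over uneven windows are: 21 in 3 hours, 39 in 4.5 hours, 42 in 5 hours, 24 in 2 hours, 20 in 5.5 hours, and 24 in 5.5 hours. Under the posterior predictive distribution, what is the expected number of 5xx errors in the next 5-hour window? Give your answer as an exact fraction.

Total count: 21 + 39 + 42 + 24 + 20 + 24 = 170.
Total exposure: 3 + 4.5 + 5 + 2 + 5.5 + 5.5 = 25.5 hours.
The Gamma prior is conjugate for the Poisson rate, so λ | data ~ Gamma(23+170, 15+25.5) = Gamma(193, 81/2).
Predictive mean over a 5-hour window = T·E[λ|data] = 5·193/(81/2) = 1930/81.

1930/81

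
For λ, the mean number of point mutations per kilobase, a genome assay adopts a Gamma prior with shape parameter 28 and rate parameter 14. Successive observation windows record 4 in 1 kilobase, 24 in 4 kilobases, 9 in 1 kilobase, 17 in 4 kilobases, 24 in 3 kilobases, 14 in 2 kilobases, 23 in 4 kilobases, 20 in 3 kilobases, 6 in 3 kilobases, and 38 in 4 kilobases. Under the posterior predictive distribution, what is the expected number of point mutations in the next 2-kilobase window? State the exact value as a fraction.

414/43

Total count: 4 + 24 + 9 + 17 + 24 + 14 + 23 + 20 + 6 + 38 = 179.
Total exposure: 1 + 4 + 1 + 4 + 3 + 2 + 4 + 3 + 3 + 4 = 29 kilobases.
Posterior: α' = 28 + 179 = 207, β' = 14 + 29 = 43.
Predictive mean over a 2-kilobase window = T·E[λ|data] = 2·207/43 = 414/43.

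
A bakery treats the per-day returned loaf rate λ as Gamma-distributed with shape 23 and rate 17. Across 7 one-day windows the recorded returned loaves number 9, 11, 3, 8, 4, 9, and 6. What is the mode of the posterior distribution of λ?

Total count: 9 + 11 + 3 + 8 + 4 + 9 + 6 = 50.
Total exposure: 7 days.
Posterior: α' = 23 + 50 = 73, β' = 17 + 7 = 24.
Posterior mode = (α'−1)/β' = 72/24 = 3.

3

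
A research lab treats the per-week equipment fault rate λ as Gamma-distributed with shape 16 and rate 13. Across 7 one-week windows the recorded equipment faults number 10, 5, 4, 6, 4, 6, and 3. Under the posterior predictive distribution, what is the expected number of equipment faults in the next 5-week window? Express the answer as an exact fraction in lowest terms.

Total count: 10 + 5 + 4 + 6 + 4 + 6 + 3 = 38.
Total exposure: 7 weeks.
By Gamma–Poisson conjugacy, the posterior is Gamma(α + Σx, β + Σt) = Gamma(16 + 38, 13 + 7) = Gamma(54, 20).
Predictive mean over a 5-week window = T·E[λ|data] = 5·54/20 = 27/2.

27/2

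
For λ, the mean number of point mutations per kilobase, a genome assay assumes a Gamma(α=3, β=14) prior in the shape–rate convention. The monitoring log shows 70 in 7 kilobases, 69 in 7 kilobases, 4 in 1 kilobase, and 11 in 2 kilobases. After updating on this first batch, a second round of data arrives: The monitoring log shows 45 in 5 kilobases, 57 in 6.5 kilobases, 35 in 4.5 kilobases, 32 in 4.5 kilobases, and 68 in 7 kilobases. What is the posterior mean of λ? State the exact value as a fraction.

Total count: 70 + 69 + 4 + 11 = 154.
Total exposure: 7 + 7 + 1 + 2 = 17 kilobases.
After the first batch: Gamma(3 + 154, 14 + 17) = Gamma(157, 31).
Total count: 45 + 57 + 35 + 32 + 68 = 237.
Total exposure: 5 + 6.5 + 4.5 + 4.5 + 7 = 27.5 kilobases.
After the second batch: Gamma(157 + 237, 31 + 27.5) = Gamma(394, 117/2).
Posterior mean = α'/β' = 394/(117/2) = 788/117.

788/117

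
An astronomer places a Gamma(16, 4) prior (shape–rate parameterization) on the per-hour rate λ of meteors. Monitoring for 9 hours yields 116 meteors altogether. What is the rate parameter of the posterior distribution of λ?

Total count 116 over total exposure 9 hours.
Posterior: α' = 16 + 116 = 132, β' = 4 + 9 = 13.

13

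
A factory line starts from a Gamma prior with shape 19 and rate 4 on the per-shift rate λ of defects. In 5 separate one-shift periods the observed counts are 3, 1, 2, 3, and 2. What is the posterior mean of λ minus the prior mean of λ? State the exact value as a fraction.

Total count: 3 + 1 + 2 + 3 + 2 = 11.
Total exposure: 5 shifts.
Conjugate update: add total count to the shape and total exposure to the rate, giving Gamma(30, 9).
Posterior mean = 30/9 = 10/3; prior mean = 19/4 = 19/4. Difference = 10/3 − 19/4 = -17/12.

-17/12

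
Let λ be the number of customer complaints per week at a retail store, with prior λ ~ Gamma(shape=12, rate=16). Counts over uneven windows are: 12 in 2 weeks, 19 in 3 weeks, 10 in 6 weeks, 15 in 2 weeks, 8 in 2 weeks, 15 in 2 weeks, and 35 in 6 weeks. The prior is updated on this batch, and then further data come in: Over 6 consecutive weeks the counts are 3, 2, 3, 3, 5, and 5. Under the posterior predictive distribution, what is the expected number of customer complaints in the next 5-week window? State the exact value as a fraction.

Total count: 12 + 19 + 10 + 15 + 8 + 15 + 35 = 114.
Total exposure: 2 + 3 + 6 + 2 + 2 + 2 + 6 = 23 weeks.
After the first batch: Gamma(12 + 114, 16 + 23) = Gamma(126, 39).
Total count: 3 + 2 + 3 + 3 + 5 + 5 = 21.
Total exposure: 6 weeks.
After the second batch: Gamma(126 + 21, 39 + 6) = Gamma(147, 45).
Predictive mean over a 5-week window = T·E[λ|data] = 5·147/45 = 49/3.

49/3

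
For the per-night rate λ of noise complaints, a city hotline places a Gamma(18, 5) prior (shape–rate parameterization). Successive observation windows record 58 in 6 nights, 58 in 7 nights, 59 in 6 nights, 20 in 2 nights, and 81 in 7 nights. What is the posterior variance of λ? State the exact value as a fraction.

98/363

Total count: 58 + 58 + 59 + 20 + 81 = 276.
Total exposure: 6 + 7 + 6 + 2 + 7 = 28 nights.
Gamma(α, β) with Poisson data over total exposure Σt gives posterior Gamma(α+Σx, β+Σt) = Gamma(294, 33).
Posterior variance = α'/β'² = 294/1089 = 98/363.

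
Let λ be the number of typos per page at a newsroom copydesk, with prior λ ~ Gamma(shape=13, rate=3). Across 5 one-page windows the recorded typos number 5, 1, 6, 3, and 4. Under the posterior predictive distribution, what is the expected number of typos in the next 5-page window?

Total count: 5 + 1 + 6 + 3 + 4 = 19.
Total exposure: 5 pages.
Posterior: α' = 13 + 19 = 32, β' = 3 + 5 = 8.
Predictive mean over a 5-page window = T·E[λ|data] = 5·32/8 = 20.

20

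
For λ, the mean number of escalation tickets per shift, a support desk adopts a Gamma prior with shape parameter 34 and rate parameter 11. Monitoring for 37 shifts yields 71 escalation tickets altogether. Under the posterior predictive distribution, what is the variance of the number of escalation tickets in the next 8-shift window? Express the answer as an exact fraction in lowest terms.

245/12

Total count 71 over total exposure 37 shifts.
The Gamma prior is conjugate for the Poisson rate, so λ | data ~ Gamma(34+71, 11+37) = Gamma(105, 48).
The posterior predictive for a window of length T is Negative Binomial with variance T·α'·(β'+T)/β'² = 8·105·56/2304 = 245/12.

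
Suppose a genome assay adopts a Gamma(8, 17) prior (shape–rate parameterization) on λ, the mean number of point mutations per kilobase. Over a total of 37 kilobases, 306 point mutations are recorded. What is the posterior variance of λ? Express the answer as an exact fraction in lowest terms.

Total count 306 over total exposure 37 kilobases.
Posterior: α' = 8 + 306 = 314, β' = 17 + 37 = 54.
Posterior variance = α'/β'² = 314/2916 = 157/1458.

157/1458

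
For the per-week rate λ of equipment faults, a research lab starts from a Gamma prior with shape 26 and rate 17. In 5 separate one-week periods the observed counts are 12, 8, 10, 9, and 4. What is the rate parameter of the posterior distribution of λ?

Total count: 12 + 8 + 10 + 9 + 4 = 43.
Total exposure: 5 weeks.
By Gamma–Poisson conjugacy, the posterior is Gamma(α + Σx, β + Σt) = Gamma(26 + 43, 17 + 5) = Gamma(69, 22).

22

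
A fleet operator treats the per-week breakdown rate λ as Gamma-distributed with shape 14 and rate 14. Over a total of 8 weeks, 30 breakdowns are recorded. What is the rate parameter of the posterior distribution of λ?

22

Total count 30 over total exposure 8 weeks.
By Gamma–Poisson conjugacy, the posterior is Gamma(α + Σx, β + Σt) = Gamma(14 + 30, 14 + 8) = Gamma(44, 22).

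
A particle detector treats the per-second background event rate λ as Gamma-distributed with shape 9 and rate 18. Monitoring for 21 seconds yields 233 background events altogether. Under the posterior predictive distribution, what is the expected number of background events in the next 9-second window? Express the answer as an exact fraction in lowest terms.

Total count 233 over total exposure 21 seconds.
Gamma(α, β) with Poisson data over total exposure Σt gives posterior Gamma(α+Σx, β+Σt) = Gamma(242, 39).
Predictive mean over a 9-second window = T·E[λ|data] = 9·242/39 = 726/13.

726/13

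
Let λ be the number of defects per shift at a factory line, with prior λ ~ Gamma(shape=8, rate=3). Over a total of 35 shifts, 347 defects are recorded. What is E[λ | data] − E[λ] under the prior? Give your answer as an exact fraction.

761/114

Total count 347 over total exposure 35 shifts.
Gamma(α, β) with Poisson data over total exposure Σt gives posterior Gamma(α+Σx, β+Σt) = Gamma(355, 38).
Posterior mean = 355/38 = 355/38; prior mean = 8/3 = 8/3. Difference = 355/38 − 8/3 = 761/114.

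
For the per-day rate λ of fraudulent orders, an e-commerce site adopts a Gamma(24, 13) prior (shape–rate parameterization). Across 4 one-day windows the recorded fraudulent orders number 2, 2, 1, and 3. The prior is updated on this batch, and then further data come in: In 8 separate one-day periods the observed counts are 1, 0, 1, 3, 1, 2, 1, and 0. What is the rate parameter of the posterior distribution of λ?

25

Total count: 2 + 2 + 1 + 3 = 8.
Total exposure: 4 days.
After the first batch: Gamma(24 + 8, 13 + 4) = Gamma(32, 17).
Total count: 1 + 0 + 1 + 3 + 1 + 2 + 1 + 0 = 9.
Total exposure: 8 days.
After the second batch: Gamma(32 + 9, 17 + 8) = Gamma(41, 25).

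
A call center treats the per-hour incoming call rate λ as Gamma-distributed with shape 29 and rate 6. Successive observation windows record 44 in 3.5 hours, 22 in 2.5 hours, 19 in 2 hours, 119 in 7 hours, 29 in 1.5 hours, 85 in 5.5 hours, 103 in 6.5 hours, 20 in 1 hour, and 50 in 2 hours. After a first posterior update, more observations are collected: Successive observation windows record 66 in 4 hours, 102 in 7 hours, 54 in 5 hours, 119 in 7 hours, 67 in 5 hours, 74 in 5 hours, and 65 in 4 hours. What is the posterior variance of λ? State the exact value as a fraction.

Total count: 44 + 22 + 19 + 119 + 29 + 85 + 103 + 20 + 50 = 491.
Total exposure: 3.5 + 2.5 + 2 + 7 + 1.5 + 5.5 + 6.5 + 1 + 2 = 31.5 hours.
After the first batch: Gamma(29 + 491, 6 + 31.5) = Gamma(520, 75/2).
Total count: 66 + 102 + 54 + 119 + 67 + 74 + 65 = 547.
Total exposure: 4 + 7 + 5 + 7 + 5 + 5 + 4 = 37 hours.
After the second batch: Gamma(520 + 547, 75/2 + 37) = Gamma(1067, 149/2).
Posterior variance = α'/β'² = 1067/(22201/4) = 4268/22201.

4268/22201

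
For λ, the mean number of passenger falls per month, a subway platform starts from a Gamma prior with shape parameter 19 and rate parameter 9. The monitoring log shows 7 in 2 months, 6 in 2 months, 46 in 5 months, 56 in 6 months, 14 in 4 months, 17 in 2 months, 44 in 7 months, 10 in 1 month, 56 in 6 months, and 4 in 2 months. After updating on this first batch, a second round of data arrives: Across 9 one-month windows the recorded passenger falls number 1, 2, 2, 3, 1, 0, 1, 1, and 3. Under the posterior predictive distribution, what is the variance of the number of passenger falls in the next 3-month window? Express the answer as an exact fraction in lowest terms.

Total count: 7 + 6 + 46 + 56 + 14 + 17 + 44 + 10 + 56 + 4 = 260.
Total exposure: 2 + 2 + 5 + 6 + 4 + 2 + 7 + 1 + 6 + 2 = 37 months.
After the first batch: Gamma(19 + 260, 9 + 37) = Gamma(279, 46).
Total count: 1 + 2 + 2 + 3 + 1 + 0 + 1 + 1 + 3 = 14.
Total exposure: 9 months.
After the second batch: Gamma(279 + 14, 46 + 9) = Gamma(293, 55).
The posterior predictive for a window of length T is Negative Binomial with variance T·α'·(β'+T)/β'² = 3·293·58/3025 = 50982/3025.

50982/3025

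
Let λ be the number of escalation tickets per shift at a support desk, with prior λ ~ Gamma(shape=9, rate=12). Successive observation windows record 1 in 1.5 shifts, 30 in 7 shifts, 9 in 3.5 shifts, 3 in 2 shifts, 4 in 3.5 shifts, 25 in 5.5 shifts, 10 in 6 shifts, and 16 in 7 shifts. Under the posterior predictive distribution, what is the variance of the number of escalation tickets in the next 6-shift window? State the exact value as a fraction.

963/64

Total count: 1 + 30 + 9 + 3 + 4 + 25 + 10 + 16 = 98.
Total exposure: 1.5 + 7 + 3.5 + 2 + 3.5 + 5.5 + 6 + 7 = 36 shifts.
The Gamma prior is conjugate for the Poisson rate, so λ | data ~ Gamma(9+98, 12+36) = Gamma(107, 48).
The posterior predictive for a window of length T is Negative Binomial with variance T·α'·(β'+T)/β'² = 6·107·54/2304 = 963/64.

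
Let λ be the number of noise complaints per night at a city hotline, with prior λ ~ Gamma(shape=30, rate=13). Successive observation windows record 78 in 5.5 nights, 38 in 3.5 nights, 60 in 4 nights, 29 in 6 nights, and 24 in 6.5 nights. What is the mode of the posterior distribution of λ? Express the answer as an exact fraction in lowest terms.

Total count: 78 + 38 + 60 + 29 + 24 = 229.
Total exposure: 5.5 + 3.5 + 4 + 6 + 6.5 = 25.5 nights.
Gamma(α, β) with Poisson data over total exposure Σt gives posterior Gamma(α+Σx, β+Σt) = Gamma(259, 77/2).
Posterior mode = (α'−1)/β' = 258/(77/2) = 516/77.

516/77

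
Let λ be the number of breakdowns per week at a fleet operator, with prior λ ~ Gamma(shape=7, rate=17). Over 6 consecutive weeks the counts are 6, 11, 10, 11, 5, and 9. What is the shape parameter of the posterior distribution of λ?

59

Total count: 6 + 11 + 10 + 11 + 5 + 9 = 52.
Total exposure: 6 weeks.
Conjugate update: add total count to the shape and total exposure to the rate, giving Gamma(59, 23).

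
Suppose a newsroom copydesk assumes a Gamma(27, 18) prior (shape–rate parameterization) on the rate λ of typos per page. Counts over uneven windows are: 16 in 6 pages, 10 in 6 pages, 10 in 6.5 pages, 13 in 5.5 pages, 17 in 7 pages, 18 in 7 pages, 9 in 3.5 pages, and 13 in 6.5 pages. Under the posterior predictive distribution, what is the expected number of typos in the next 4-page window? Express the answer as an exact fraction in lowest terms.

266/33

Total count: 16 + 10 + 10 + 13 + 17 + 18 + 9 + 13 = 106.
Total exposure: 6 + 6 + 6.5 + 5.5 + 7 + 7 + 3.5 + 6.5 = 48 pages.
The Gamma prior is conjugate for the Poisson rate, so λ | data ~ Gamma(27+106, 18+48) = Gamma(133, 66).
Predictive mean over a 4-page window = T·E[λ|data] = 4·133/66 = 266/33.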